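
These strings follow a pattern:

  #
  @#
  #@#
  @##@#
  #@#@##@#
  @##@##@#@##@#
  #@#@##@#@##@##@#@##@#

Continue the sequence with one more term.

@##@##@#@##@##@#@##@#@##@##@#@##@#

From term 3 onward, concatenate the second-to-last term with the last: #·@# = #@#, @#·#@# = @##@#, …
Continuing: @##@##@#@##@# · #@#@##@#@##@##@#@##@# gives term 8.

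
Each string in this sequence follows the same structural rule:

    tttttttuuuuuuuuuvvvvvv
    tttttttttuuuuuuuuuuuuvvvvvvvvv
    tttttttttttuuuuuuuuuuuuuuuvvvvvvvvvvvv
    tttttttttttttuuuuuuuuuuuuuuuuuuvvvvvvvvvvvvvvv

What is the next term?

tttttttttttttttuuuuuuuuuuuuuuuuuuuuuvvvvvvvvvvvvvvvvvv

Each string has the form t^{2n+3} u^{3n+3} v^{3n}, where the shown terms are n = 2, 3, 4, 5.
For the next term, n = 6, so the run lengths are 15, 21, 18.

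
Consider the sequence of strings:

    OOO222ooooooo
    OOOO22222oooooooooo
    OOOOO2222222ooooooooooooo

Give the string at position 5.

OOOOOOO22222222222ooooooooooooooooooo

Term n consists of n+1 O's, followed by 2n-1 2's, followed by 3n+1 o's, where the shown terms are n = 2, 3, 4.
Setting n = 6 gives 7, 11, 19 characters in each block.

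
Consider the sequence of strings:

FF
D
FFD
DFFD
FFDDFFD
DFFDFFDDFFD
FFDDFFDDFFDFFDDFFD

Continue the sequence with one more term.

This is a Fibonacci-style word recurrence s(k) = s(k−2)·s(k−1): e.g. FF·D = FFD.
The next term joins DFFDFFDDFFD and FFDDFFDDFFDFFDDFFD.

DFFDFFDDFFDFFDDFFDDFFDFFDDFFD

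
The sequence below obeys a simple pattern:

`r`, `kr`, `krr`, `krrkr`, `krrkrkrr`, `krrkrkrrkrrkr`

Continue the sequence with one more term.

From term 3 onward, concatenate the last term with the second-to-last: kr·r = krr, krr·kr = krrkr, …
So term 7 is krrkrkrrkrrkr·krrkrkrr.

krrkrkrrkrrkrkrrkrkrr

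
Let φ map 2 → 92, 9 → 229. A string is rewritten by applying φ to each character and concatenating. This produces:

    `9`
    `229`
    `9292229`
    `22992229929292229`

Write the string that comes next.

92922292299292922292299222992229929292229

Replace each of the 17 characters of 22992229929292229 in place — 92 92 229 229 92 92 92 229 229 92 229 92 229 92 92 92 229 — and concatenate.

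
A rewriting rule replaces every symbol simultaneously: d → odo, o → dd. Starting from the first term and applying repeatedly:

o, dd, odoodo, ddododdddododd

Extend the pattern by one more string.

odoododdododdodoodoodoododdododdodoodo

Replace each of the 14 characters of ddododdddododd in place — odo odo dd odo dd odo odo odo odo dd odo dd odo odo — and concatenate.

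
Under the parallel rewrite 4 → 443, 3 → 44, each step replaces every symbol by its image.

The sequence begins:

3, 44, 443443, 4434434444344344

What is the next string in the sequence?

44344344443443444434434434434444344344443443

Replace each of the 16 characters of 4434434444344344 in place — 443 443 44 443 443 44 443 443 443 443 44 443 443 44 443 443 — and concatenate.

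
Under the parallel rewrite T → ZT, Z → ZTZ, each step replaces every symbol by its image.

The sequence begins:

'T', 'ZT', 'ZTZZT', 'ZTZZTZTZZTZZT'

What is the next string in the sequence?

Applying the rule to each of the 13 symbols of ZTZZTZTZZTZZT gives the pieces ZTZ ZT ZTZ ZTZ ZT ZTZ ZT ZTZ ZTZ ZT ZTZ ZTZ ZT, which concatenate to the answer.

ZTZZTZTZZTZZTZTZZTZTZZTZZTZTZZTZZT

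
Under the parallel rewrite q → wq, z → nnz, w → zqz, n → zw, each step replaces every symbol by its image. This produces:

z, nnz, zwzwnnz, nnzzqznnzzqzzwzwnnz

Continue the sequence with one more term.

Replace each of the 19 characters of nnzzqznnzzqzzwzwnnz in place — zw zw nnz nnz wq nnz zw zw nnz nnz wq nnz nnz zqz nnz zqz zw zw nnz — and concatenate.

zwzwnnznnzwqnnzzwzwnnznnzwqnnznnzzqznnzzqzzwzwnnz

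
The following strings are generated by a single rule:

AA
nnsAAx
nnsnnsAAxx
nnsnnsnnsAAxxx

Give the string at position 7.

nnsnnsnnsnnsnnsnnsAAxxxxxx

Every step adds nns to the front and x to the end of the previous string.
From nnsnnsnnsAAxxx, 3 further steps: nnsnnsnnsAAxxx → nnsnnsnnsnnsAAxxxx → nnsnnsnnsnnsnnsAAxxxxx → (answer).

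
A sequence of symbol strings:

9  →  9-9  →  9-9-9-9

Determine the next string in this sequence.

Each string is two copies of the previous one joined by '-'.
So the next term is two copies of 9-9-9-9 with '-' between the halves.

9-9-9-9-9-9-9-9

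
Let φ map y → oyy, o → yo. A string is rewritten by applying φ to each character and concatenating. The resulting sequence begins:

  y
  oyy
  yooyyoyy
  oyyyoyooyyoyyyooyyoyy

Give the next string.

Rewriting the 21 symbols of oyyyoyooyyoyyyooyyoyy one by one yields yo oyy oyy oyy yo oyy yo yo oyy oyy yo oyy oyy oyy yo yo oyy oyy yo oyy oyy; concatenated:

yooyyoyyoyyyooyyyoyooyyoyyyooyyoyyoyyyoyooyyoyyyooyyoyy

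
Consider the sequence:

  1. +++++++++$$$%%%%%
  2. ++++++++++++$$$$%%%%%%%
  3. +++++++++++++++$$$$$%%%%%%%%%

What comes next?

++++++++++++++++++$$$$$$%%%%%%%%%%%

Term n consists of 3n+3 +'s, followed by n+1 $'s, followed by 2n+1 %'s, where the shown terms are n = 2, 3, 4.
Setting n = 5 gives 18, 6, 11 characters in each block.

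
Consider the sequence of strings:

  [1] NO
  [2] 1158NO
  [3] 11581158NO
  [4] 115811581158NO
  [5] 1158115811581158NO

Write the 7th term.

The strings grow by a fixed prefix 1158 each time.
From 1158115811581158NO, 2 further steps: 1158115811581158NO → 11581158115811581158NO → (answer).

115811581158115811581158NO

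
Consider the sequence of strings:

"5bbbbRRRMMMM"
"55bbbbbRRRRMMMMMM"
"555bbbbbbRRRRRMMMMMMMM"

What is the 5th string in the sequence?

Reading off run lengths: 5 runs 1, 2, 3; b runs 4, 5, 6; R runs 3, 4, 5; M runs 4, 6, 8 — each is linear in n, where the shown terms are n = 2, 3, 4.
At n = 6 the blocks have lengths 5, 8, 7, 12.

55555bbbbbbbbRRRRRRRMMMMMMMMMMMM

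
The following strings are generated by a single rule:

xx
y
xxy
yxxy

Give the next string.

xxyyxxy

From term 3 onward, concatenate the second-to-last term with the last: xx·y = xxy, y·xxy = yxxy, …
So term 5 is xxy·yxxy.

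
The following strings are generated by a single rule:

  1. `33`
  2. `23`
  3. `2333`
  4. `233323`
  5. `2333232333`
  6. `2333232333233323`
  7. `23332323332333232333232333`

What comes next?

233323233323332323332323332333232333233323

Each term (from the third on) is the previous term followed by the one before it: term 3 = 23·33 = 2333.
The next term joins 23332323332333232333232333 and 2333232333233323.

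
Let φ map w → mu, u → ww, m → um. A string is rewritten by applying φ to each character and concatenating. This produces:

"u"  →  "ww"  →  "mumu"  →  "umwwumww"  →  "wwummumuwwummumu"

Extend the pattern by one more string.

mumuwwumumwwumwwmumuwwumumwwumww

Replace each of the 16 characters of wwummumuwwummumu in place — mu mu ww um um ww um ww mu mu ww um um ww um ww — and concatenate.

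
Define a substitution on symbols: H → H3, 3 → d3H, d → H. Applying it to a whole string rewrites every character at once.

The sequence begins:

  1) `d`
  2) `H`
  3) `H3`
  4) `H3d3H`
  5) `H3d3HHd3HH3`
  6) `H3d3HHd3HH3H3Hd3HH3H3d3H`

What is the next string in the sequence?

Applying the rule to each of the 24 symbols of H3d3HHd3HH3H3Hd3HH3H3d3H gives the pieces H3 d3H H d3H H3 H3 H d3H H3 H3 d3H H3 d3H H3 H d3H H3 H3 d3H H3 d3H H d3H H3, which concatenate to the answer.

H3d3HHd3HH3H3Hd3HH3H3d3HH3d3HH3Hd3HH3H3d3HH3d3HHd3HH3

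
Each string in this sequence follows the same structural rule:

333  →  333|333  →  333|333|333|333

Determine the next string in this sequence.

333|333|333|333|333|333|333|333

Every step duplicates the string with '|' between the halves.
So the next term is two copies of 333|333|333|333 with '|' between the halves.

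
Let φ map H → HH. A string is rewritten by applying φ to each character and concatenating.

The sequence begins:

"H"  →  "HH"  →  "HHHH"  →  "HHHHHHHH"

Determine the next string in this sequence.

HHHHHHHHHHHHHHHH

Apply φ to HHHHHHHH symbol by symbol: H→HH, H→HH, H→HH, H→HH, H→HH, H→HH, H→HH, H→HH; joined: HH HH HH HH HH HH HH HH.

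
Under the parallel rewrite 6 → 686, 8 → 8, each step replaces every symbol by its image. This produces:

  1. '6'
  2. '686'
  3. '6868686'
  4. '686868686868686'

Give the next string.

Applying the rule to each of the 15 symbols of 686868686868686 gives the pieces 686 8 686 8 686 8 686 8 686 8 686 8 686 8 686, which concatenate to the answer.

6868686868686868686868686868686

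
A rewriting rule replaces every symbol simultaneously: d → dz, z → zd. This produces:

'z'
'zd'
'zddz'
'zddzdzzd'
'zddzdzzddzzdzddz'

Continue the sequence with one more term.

Rewriting the 16 symbols of zddzdzzddzzdzddz one by one yields zd dz dz zd dz zd zd dz dz zd zd dz zd dz dz zd; concatenated:

zddzdzzddzzdzddzdzzdzddzzddzdzzd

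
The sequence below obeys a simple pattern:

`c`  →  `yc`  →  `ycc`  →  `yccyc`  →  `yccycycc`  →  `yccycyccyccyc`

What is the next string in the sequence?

Each term (from the third on) is the previous term followed by the one before it: term 3 = yc·c = ycc.
So term 7 is yccycyccyccyc·yccycycc.

yccycyccyccycyccycycc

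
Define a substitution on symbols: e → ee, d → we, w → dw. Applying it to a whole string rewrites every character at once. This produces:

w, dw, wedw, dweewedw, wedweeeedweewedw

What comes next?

dweewedweeeeeeeewedweeeedweewedw

φ(wedweeeedweewedw) expands symbol-by-symbol to dw ee we dw ee ee ee ee we dw ee ee dw ee we dw; joining the 16 pieces gives the next term.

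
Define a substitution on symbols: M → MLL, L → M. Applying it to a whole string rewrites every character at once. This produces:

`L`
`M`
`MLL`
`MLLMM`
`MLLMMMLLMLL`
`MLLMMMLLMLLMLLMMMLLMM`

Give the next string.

MLLMMMLLMLLMLLMMMLLMMMLLMMMLLMLLMLLMMMLLMLL

Applying the rule to each of the 21 symbols of MLLMMMLLMLLMLLMMMLLMM gives the pieces MLL M M MLL MLL MLL M M MLL M M MLL M M MLL MLL MLL M M MLL MLL, which concatenate to the answer.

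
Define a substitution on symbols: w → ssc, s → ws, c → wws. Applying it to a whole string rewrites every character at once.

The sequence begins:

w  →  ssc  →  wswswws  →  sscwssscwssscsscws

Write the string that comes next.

φ(sscwssscwssscsscws) expands symbol-by-symbol to ws ws wws ssc ws ws ws wws ssc ws ws ws wws ws ws wws ssc ws; joining the 18 pieces gives the next term.

wswswwssscwswswswwssscwswswswwswswswwssscws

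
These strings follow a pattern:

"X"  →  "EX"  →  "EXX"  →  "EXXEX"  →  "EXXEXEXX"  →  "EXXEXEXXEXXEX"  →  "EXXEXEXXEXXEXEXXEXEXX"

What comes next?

Each term (from the third on) is the previous term followed by the one before it: term 3 = EX·X = EXX.
The next term joins EXXEXEXXEXXEXEXXEXEXX and EXXEXEXXEXXEX.

EXXEXEXXEXXEXEXXEXEXXEXXEXEXXEXXEX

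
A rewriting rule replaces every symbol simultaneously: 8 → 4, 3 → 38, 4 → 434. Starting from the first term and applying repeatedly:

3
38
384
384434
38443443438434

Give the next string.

Replace each of the 14 characters of 38443443438434 in place — 38 4 434 434 38 434 434 38 434 38 4 434 38 434 — and concatenate.

384434434384344343843438443438434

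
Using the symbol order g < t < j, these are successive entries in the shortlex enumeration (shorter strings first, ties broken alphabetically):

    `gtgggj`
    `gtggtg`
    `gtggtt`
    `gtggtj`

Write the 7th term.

Stepping forward 3 times from gtggtj: gtggtj → gtggjg → gtggjt, then the target.

gtggjj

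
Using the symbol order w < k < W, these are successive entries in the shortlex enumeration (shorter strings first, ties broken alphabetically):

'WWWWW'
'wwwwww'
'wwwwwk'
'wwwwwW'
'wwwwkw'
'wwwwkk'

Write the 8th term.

Continuing the enumeration 2 steps past wwwwkk: wwwwkk → wwwwkW → (answer).

wwwwWw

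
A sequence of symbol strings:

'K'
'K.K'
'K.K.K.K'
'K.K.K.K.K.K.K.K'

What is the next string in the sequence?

Every step duplicates the string with '.' between the halves.
So the next term is two copies of K.K.K.K.K.K.K.K with '.' between the halves.

K.K.K.K.K.K.K.K.K.K.K.K.K.K.K.K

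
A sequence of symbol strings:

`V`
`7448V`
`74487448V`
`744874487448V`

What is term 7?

Each term is the previous one with 7448 prepended.
From 744874487448V, 3 further steps: 744874487448V → 7448744874487448V → 74487448744874487448V → (answer).

744874487448744874487448V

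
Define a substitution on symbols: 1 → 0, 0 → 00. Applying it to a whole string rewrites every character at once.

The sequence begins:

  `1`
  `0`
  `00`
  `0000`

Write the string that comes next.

Apply φ to 0000 symbol by symbol: 0→00, 0→00, 0→00, 0→00; joined: 00 00 00 00.

00000000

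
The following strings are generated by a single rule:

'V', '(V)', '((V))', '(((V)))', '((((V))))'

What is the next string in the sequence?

(((((V)))))

s(k+1) = (·s(k)·), so each term gains ( as a prefix and ) as a suffix.
So the next term is (·((((V))))·).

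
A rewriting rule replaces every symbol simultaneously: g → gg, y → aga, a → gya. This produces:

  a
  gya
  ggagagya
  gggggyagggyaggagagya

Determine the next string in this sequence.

ggggggggggagagyaggggggagagyagggggyagggyaggagagya

φ(gggggyagggyaggagagya) expands symbol-by-symbol to gg gg gg gg gg aga gya gg gg gg aga gya gg gg gya gg gya gg aga gya; joining the 20 pieces gives the next term.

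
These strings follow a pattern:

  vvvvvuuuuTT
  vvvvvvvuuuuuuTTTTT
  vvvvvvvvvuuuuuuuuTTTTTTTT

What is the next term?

vvvvvvvvvvvuuuuuuuuuuTTTTTTTTTTT

Each string has the form v^{2n+3} u^{2n+2} T^{3n-1} (n = 1, 2, …).
For the next term, n = 4, so the run lengths are 11, 10, 11.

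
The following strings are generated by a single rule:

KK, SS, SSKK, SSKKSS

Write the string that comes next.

SSKKSSSSKK

This is a Fibonacci-style word recurrence s(k) = s(k−1)·s(k−2): e.g. SS·KK = SSKK.
Continuing: SSKKSS · SSKK gives term 5.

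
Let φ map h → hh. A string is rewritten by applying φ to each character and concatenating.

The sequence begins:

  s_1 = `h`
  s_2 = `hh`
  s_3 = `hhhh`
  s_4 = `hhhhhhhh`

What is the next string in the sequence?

Expanding hhhhhhhh: h→hh, h→hh, h→hh, h→hh, h→hh, h→hh, h→hh, h→hh. Concatenated: hh hh hh hh hh hh hh hh.

hhhhhhhhhhhhhhhh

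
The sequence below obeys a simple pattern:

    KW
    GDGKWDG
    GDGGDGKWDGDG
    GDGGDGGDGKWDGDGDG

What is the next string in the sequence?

Every step adds GDG to the front and DG to the end of the previous string.
Applying this once more to GDGGDGGDGKWDGDGDG:

GDGGDGGDGGDGKWDGDGDGDG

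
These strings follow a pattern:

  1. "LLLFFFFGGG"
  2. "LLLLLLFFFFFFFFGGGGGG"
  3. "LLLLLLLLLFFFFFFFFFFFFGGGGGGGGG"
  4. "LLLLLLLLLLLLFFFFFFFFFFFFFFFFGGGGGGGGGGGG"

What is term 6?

LLLLLLLLLLLLLLLLLLFFFFFFFFFFFFFFFFFFFFFFFFGGGGGGGGGGGGGGGGGG

Term n consists of 3n L's, followed by 4n F's, followed by 3n G's (n = 1, 2, …).
For term 6, n = 6, so the run lengths are 18, 24, 18.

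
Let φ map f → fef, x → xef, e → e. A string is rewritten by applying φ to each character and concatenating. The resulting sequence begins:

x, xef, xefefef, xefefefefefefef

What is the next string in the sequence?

Rewriting the 15 symbols of xefefefefefefef one by one yields xef e fef e fef e fef e fef e fef e fef e fef; concatenated:

xefefefefefefefefefefefefefefef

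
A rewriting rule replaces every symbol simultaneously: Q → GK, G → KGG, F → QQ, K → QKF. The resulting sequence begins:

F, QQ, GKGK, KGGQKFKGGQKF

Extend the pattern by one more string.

Apply φ to KGGQKFKGGQKF symbol by symbol: K→QKF, G→KGG, G→KGG, Q→GK, K→QKF, F→QQ, K→QKF, G→KGG, G→KGG, Q→GK, K→QKF, F→QQ; joined: QKF KGG KGG GK QKF QQ QKF KGG KGG GK QKF QQ.

QKFKGGKGGGKQKFQQQKFKGGKGGGKQKFQQ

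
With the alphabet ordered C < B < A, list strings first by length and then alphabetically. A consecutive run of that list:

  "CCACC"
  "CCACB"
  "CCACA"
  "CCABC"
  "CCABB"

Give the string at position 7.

CCAAC

Continuing the enumeration 2 steps past CCABB: CCABB → CCABA → (answer).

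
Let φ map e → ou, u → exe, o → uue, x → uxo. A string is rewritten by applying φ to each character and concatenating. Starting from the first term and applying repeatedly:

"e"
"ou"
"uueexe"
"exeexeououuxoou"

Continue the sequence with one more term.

Replace each of the 15 characters of exeexeououuxoou in place — ou uxo ou ou uxo ou uue exe uue exe exe uxo uue uue exe — and concatenate.

ouuxoououuxoouuueexeuueexeexeuxouueuueexe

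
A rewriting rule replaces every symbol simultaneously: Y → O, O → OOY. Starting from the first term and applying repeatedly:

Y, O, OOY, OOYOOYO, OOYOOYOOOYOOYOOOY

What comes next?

Rewriting the 17 symbols of OOYOOYOOOYOOYOOOY one by one yields OOY OOY O OOY OOY O OOY OOY OOY O OOY OOY O OOY OOY OOY O; concatenated:

OOYOOYOOOYOOYOOOYOOYOOYOOOYOOYOOOYOOYOOYO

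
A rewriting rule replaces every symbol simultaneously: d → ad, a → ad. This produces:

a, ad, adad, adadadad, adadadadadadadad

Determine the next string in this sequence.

adadadadadadadadadadadadadadadad

Applying the rule to each of the 16 symbols of adadadadadadadad gives the pieces ad ad ad ad ad ad ad ad ad ad ad ad ad ad ad ad, which concatenate to the answer.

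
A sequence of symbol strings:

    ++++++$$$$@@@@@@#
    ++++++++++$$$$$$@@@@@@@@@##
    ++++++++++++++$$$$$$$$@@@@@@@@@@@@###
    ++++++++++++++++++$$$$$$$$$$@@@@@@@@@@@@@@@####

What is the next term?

The n-th term is 4n+2 +'s then 2n+2 $'s then 3n+3 @'s then n #'s (n = 1, 2, …).
For the next term, n = 5, so the run lengths are 22, 12, 18, 5.

++++++++++++++++++++++$$$$$$$$$$$$@@@@@@@@@@@@@@@@@@#####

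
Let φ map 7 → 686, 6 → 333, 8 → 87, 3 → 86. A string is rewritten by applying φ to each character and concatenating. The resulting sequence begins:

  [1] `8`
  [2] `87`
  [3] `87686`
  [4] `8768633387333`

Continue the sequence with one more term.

876863338733386868687686868686

φ(8768633387333) expands symbol-by-symbol to 87 686 333 87 333 86 86 86 87 686 86 86 86; joining the 13 pieces gives the next term.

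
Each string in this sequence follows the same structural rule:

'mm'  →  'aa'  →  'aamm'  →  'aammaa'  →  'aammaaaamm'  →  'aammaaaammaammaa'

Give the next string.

This is a Fibonacci-style word recurrence s(k) = s(k−1)·s(k−2): e.g. aa·mm = aamm.
Continuing: aammaaaammaammaa · aammaaaamm gives term 7.

aammaaaammaammaaaammaaaamm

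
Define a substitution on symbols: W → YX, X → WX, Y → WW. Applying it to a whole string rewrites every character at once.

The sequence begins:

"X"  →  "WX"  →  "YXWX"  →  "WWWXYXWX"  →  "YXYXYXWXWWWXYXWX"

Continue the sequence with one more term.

Rewriting the 16 symbols of YXYXYXWXWWWXYXWX one by one yields WW WX WW WX WW WX YX WX YX YX YX WX WW WX YX WX; concatenated:

WWWXWWWXWWWXYXWXYXYXYXWXWWWXYXWX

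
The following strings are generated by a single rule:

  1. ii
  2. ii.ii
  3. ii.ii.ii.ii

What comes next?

ii.ii.ii.ii.ii.ii.ii.ii

s(k+1) = s(k)·.·s(k) — each term doubles the last with '.' between the halves.
One more doubling of ii.ii.ii.ii gives the answer.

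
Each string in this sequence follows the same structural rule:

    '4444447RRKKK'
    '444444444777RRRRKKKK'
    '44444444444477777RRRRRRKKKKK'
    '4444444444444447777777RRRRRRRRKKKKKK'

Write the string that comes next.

Reading off run lengths: 4 runs 6, 9, 12, 15; 7 runs 1, 3, 5, 7; R runs 2, 4, 6, 8; K runs 3, 4, 5, 6 — each is linear in n (n = 1, 2, …).
Setting n = 5 gives 18, 9, 10, 7 characters in each block.

444444444444444444777777777RRRRRRRRRRKKKKKKK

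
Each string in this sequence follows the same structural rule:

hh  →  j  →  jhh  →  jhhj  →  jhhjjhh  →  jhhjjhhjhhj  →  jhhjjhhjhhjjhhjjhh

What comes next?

jhhjjhhjhhjjhhjjhhjhhjjhhjhhj

This is a Fibonacci-style word recurrence s(k) = s(k−1)·s(k−2): e.g. j·hh = jhh.
Continuing: jhhjjhhjhhjjhhjjhh · jhhjjhhjhhj gives term 8.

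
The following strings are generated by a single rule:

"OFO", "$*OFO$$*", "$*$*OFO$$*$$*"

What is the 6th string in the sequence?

$*$*$*$*$*OFO$$*$$*$$*$$*$$*

s(k+1) = $*·s(k)·$$*, so each term gains $* as a prefix and $$* as a suffix.
From $*$*OFO$$*$$*, 3 further steps: $*$*OFO$$*$$* → $*$*$*OFO$$*$$*$$* → $*$*$*$*OFO$$*$$*$$*$$* → (answer).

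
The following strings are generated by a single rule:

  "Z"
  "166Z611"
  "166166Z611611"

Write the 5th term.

Every step adds 166 to the front and 611 to the end of the previous string.
From 166166Z611611, 2 further steps: 166166Z611611 → 166166166Z611611611 → (answer).

166166166166Z611611611611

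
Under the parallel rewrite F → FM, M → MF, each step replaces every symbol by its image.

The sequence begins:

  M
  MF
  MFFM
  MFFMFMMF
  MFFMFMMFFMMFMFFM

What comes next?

MFFMFMMFFMMFMFFMFMMFMFFMMFFMFMMF

Replace each of the 16 characters of MFFMFMMFFMMFMFFM in place — MF FM FM MF FM MF MF FM FM MF MF FM MF FM FM MF — and concatenate.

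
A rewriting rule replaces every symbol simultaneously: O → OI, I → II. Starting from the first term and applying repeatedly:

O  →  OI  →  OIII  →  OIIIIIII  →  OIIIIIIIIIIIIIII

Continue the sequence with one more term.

Applying the rule to each of the 16 symbols of OIIIIIIIIIIIIIII gives the pieces OI II II II II II II II II II II II II II II II, which concatenate to the answer.

OIIIIIIIIIIIIIIIIIIIIIIIIIIIIIII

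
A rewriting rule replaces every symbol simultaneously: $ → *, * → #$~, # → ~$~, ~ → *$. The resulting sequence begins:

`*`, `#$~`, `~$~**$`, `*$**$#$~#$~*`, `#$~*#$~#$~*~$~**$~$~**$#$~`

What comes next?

~$~**$#$~~$~**$~$~**$#$~*$**$#$~#$~**$**$#$~#$~*~$~**$

φ(#$~*#$~#$~*~$~**$~$~**$#$~) expands symbol-by-symbol to ~$~ * *$ #$~ ~$~ * *$ ~$~ * *$ #$~ *$ * *$ #$~ #$~ * *$ * *$ #$~ #$~ * ~$~ * *$; joining the 26 pieces gives the next term.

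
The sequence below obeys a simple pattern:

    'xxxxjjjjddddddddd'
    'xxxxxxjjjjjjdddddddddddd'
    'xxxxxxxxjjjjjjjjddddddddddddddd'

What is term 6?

The n-th term is 2n x's then 2n j's then 3n+3 d's, where the shown terms are n = 2, 3, 4.
At n = 7 the blocks have lengths 14, 14, 24.

xxxxxxxxxxxxxxjjjjjjjjjjjjjjdddddddddddddddddddddddd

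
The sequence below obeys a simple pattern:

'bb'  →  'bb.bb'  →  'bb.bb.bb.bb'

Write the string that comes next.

Every step duplicates the string with '.' between the halves.
One more doubling of bb.bb.bb.bb gives the answer.

bb.bb.bb.bb.bb.bb.bb.bb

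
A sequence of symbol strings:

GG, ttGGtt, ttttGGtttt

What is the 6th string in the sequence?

s(k+1) = tt·s(k)·tt, so each term gains tt as a prefix and tt as a suffix.
From ttttGGtttt, 3 further steps: ttttGGtttt → ttttttGGtttttt → ttttttttGGtttttttt → (answer).

ttttttttttGGtttttttttt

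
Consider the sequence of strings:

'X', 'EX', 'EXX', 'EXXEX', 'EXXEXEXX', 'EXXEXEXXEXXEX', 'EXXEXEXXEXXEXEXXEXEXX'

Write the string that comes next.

From term 3 onward, concatenate the last term with the second-to-last: EX·X = EXX, EXX·EX = EXXEX, …
The next term joins EXXEXEXXEXXEXEXXEXEXX and EXXEXEXXEXXEX.

EXXEXEXXEXXEXEXXEXEXXEXXEXEXXEXXEX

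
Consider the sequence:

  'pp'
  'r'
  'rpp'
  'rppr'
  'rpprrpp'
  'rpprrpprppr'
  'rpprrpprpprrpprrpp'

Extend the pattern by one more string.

From term 3 onward, concatenate the last term with the second-to-last: r·pp = rpp, rpp·r = rppr, …
The next term joins rpprrpprpprrpprrpp and rpprrpprppr.

rpprrpprpprrpprrpprpprrpprppr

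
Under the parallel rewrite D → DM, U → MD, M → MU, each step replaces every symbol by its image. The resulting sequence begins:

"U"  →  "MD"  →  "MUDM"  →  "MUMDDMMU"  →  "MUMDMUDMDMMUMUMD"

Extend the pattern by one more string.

Rewriting the 16 symbols of MUMDMUDMDMMUMUMD one by one yields MU MD MU DM MU MD DM MU DM MU MU MD MU MD MU DM; concatenated:

MUMDMUDMMUMDDMMUDMMUMUMDMUMDMUDM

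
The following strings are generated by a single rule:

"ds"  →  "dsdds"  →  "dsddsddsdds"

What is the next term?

Each string is two copies of the previous one joined by 'd'.
One more doubling of dsddsddsdds gives the answer.

dsddsddsddsddsddsddsdds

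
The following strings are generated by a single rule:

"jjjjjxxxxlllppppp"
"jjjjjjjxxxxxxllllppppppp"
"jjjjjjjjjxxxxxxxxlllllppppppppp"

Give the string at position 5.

jjjjjjjjjjjjjxxxxxxxxxxxxlllllllppppppppppppp

Each string has the form j^{2n+1} x^{2n} l^{n+1} p^{2n+1}, where the shown terms are n = 2, 3, 4.
For term 5, n = 6, so the run lengths are 13, 12, 7, 13.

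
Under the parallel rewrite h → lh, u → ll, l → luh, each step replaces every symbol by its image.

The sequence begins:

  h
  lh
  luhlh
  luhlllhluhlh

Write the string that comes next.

Rewriting each symbol of luhlllhluhlh: l→luh, u→ll, h→lh, l→luh, l→luh, l→luh, h→lh, l→luh, u→ll, h→lh, l→luh, h→lh, which concatenates to luh ll lh luh luh luh lh luh ll lh luh lh.

luhlllhluhluhluhlhluhlllhluhlh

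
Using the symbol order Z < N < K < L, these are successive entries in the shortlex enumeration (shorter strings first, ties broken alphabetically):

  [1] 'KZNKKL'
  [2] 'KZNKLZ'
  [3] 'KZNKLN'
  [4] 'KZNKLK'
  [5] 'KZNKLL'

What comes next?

KZNLZZ

Find the rightmost character of KZNKLL below L, bump it to the next letter, and reset everything to its right to Z.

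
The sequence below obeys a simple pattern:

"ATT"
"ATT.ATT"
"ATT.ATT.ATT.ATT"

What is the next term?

ATT.ATT.ATT.ATT.ATT.ATT.ATT.ATT

s(k+1) = s(k)·.·s(k) — each term doubles the last with '.' between the halves.
So the next term is two copies of ATT.ATT.ATT.ATT with '.' between the halves.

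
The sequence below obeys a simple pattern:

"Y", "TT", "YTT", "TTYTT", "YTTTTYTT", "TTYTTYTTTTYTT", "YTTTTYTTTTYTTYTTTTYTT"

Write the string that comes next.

TTYTTYTTTTYTTYTTTTYTTTTYTTYTTTTYTT

This is a Fibonacci-style word recurrence s(k) = s(k−2)·s(k−1): e.g. Y·TT = YTT.
Continuing: TTYTTYTTTTYTT · YTTTTYTTTTYTTYTTTTYTT gives term 8.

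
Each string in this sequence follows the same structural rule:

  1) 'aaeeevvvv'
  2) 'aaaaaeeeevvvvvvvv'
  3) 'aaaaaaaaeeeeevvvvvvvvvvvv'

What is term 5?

aaaaaaaaaaaaaaeeeeeeevvvvvvvvvvvvvvvvvvvv

Term n consists of 3n-1 a's, followed by n+2 e's, followed by 4n v's (n = 1, 2, …).
Setting n = 5 gives 14, 7, 20 characters in each block.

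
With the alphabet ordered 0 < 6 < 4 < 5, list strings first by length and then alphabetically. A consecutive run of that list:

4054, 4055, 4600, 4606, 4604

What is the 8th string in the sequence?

4666

Continuing the enumeration 3 steps past 4604: 4604 → 4605 → 4660 → (answer).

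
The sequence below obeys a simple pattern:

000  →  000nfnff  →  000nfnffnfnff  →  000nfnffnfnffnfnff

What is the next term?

000nfnffnfnffnfnffnfnff

The strings grow by a fixed suffix nfnff each time.
One more step from 000nfnffnfnffnfnff gives the answer.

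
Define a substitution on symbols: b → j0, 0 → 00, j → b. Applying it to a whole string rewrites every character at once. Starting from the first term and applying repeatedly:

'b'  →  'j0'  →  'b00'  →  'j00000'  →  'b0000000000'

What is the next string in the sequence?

Expanding b0000000000: b→j0, 0→00, 0→00, 0→00, 0→00, 0→00, 0→00, 0→00, 0→00, 0→00, 0→00. Concatenated: j0 00 00 00 00 00 00 00 00 00 00.

j000000000000000000000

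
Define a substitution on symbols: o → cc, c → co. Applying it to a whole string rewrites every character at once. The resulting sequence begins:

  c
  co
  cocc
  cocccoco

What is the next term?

Expanding cocccoco: c→co, o→cc, c→co, c→co, c→co, o→cc, c→co, o→cc. Concatenated: co cc co co co cc co cc.

cocccocococccocc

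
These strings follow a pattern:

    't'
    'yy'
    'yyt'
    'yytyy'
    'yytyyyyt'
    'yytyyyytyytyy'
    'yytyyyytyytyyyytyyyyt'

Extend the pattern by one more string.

Each term (from the third on) is the previous term followed by the one before it: term 3 = yy·t = yyt.
So term 8 is yytyyyytyytyyyytyyyyt·yytyyyytyytyy.

yytyyyytyytyyyytyyyytyytyyyytyytyy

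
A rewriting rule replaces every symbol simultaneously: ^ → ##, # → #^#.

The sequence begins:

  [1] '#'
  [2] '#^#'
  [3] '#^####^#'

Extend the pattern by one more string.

#^####^##^##^##^####^#

Rewriting each symbol of #^####^#: #→#^#, ^→##, #→#^#, #→#^#, #→#^#, #→#^#, ^→##, #→#^#, which concatenates to #^# ## #^# #^# #^# #^# ## #^#.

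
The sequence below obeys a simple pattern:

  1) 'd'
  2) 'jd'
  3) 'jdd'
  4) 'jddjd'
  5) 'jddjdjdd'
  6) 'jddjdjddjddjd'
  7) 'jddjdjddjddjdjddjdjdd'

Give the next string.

From term 3 onward, concatenate the last term with the second-to-last: jd·d = jdd, jdd·jd = jddjd, …
The next term joins jddjdjddjddjdjddjdjdd and jddjdjddjddjd.

jddjdjddjddjdjddjdjddjddjdjddjddjd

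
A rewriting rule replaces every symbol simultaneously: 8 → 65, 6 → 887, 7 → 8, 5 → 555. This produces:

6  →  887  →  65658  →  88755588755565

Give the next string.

φ(88755588755565) expands symbol-by-symbol to 65 65 8 555 555 555 65 65 8 555 555 555 887 555; joining the 14 pieces gives the next term.

6565855555555565658555555555887555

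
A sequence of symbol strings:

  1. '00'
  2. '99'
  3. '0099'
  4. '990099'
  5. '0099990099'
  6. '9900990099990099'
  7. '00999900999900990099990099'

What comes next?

Each term (from the third on) is the two preceding terms concatenated in order: term 3 = 00·99 = 0099.
Continuing: 9900990099990099 · 00999900999900990099990099 gives term 8.

990099009999009900999900999900990099990099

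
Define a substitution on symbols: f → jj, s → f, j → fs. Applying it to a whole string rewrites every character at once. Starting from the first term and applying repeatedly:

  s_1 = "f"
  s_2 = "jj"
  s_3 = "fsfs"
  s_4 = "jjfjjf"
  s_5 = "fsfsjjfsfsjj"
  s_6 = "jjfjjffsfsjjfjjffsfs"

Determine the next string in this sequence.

φ(jjfjjffsfsjjfjjffsfs) expands symbol-by-symbol to fs fs jj fs fs jj jj f jj f fs fs jj fs fs jj jj f jj f; joining the 20 pieces gives the next term.

fsfsjjfsfsjjjjfjjffsfsjjfsfsjjjjfjjf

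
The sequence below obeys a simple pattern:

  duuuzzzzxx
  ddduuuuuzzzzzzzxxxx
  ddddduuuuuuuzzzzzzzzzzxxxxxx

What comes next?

Term n consists of 2n-1 d's, followed by 2n+1 u's, followed by 3n+1 z's, followed by 2n x's (n = 1, 2, …).
For the next term, n = 4, so the run lengths are 7, 9, 13, 8.

ddddddduuuuuuuuuzzzzzzzzzzzzzxxxxxxxx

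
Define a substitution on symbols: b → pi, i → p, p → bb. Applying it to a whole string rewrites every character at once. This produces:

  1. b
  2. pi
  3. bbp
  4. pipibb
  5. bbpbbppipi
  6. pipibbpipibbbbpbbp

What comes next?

Rewriting the 18 symbols of pipibbpipibbbbpbbp one by one yields bb p bb p pi pi bb p bb p pi pi pi pi bb pi pi bb; concatenated:

bbpbbppipibbpbbppipipipibbpipibb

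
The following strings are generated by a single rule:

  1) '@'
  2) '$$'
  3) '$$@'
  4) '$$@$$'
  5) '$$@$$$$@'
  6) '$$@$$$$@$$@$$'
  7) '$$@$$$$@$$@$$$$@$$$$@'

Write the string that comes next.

Each term (from the third on) is the previous term followed by the one before it: term 3 = $$·@ = $$@.
Continuing: $$@$$$$@$$@$$$$@$$$$@ · $$@$$$$@$$@$$ gives term 8.

$$@$$$$@$$@$$$$@$$$$@$$@$$$$@$$@$$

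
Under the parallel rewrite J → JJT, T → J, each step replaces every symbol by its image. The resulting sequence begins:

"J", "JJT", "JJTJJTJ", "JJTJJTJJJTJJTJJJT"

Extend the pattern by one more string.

JJTJJTJJJTJJTJJJTJJTJJTJJJTJJTJJJTJJTJJTJ

φ(JJTJJTJJJTJJTJJJT) expands symbol-by-symbol to JJT JJT J JJT JJT J JJT JJT JJT J JJT JJT J JJT JJT JJT J; joining the 17 pieces gives the next term.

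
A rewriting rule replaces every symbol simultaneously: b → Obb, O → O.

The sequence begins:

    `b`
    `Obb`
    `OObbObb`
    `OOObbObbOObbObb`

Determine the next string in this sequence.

OOOObbObbOObbObbOOObbObbOObbObb

Replace each of the 15 characters of OOObbObbOObbObb in place — O O O Obb Obb O Obb Obb O O Obb Obb O Obb Obb — and concatenate.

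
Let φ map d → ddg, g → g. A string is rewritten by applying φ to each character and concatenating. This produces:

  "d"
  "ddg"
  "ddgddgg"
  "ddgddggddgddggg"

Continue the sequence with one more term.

Applying the rule to each of the 15 symbols of ddgddggddgddggg gives the pieces ddg ddg g ddg ddg g g ddg ddg g ddg ddg g g g, which concatenate to the answer.

ddgddggddgddgggddgddggddgddgggg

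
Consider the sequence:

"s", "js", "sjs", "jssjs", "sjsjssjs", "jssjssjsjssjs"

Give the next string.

From term 3 onward, concatenate the second-to-last term with the last: s·js = sjs, js·sjs = jssjs, …
Continuing: sjsjssjs · jssjssjsjssjs gives term 7.

sjsjssjsjssjssjsjssjs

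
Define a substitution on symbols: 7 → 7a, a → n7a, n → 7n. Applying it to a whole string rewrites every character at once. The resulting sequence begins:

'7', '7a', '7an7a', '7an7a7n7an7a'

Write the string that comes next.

7an7a7n7an7a7a7n7an7a7n7an7a

Apply φ to 7an7a7n7an7a symbol by symbol: 7→7a, a→n7a, n→7n, 7→7a, a→n7a, 7→7a, n→7n, 7→7a, a→n7a, n→7n, 7→7a, a→n7a; joined: 7a n7a 7n 7a n7a 7a 7n 7a n7a 7n 7a n7a.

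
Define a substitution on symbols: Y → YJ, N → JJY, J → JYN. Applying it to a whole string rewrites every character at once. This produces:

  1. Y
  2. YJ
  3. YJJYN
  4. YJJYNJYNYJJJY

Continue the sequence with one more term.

Replace each of the 13 characters of YJJYNJYNYJJJY in place — YJ JYN JYN YJ JJY JYN YJ JJY YJ JYN JYN JYN YJ — and concatenate.

YJJYNJYNYJJJYJYNYJJJYYJJYNJYNJYNYJ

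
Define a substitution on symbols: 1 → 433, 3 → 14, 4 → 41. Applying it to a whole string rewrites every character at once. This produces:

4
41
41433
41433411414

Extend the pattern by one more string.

41433411414414334334143341

Apply φ to 41433411414 symbol by symbol: 4→41, 1→433, 4→41, 3→14, 3→14, 4→41, 1→433, 1→433, 4→41, 1→433, 4→41; joined: 41 433 41 14 14 41 433 433 41 433 41.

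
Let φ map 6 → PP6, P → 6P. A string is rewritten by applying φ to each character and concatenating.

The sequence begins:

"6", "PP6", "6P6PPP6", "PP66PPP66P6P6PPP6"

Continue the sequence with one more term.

φ(PP66PPP66P6P6PPP6) expands symbol-by-symbol to 6P 6P PP6 PP6 6P 6P 6P PP6 PP6 6P PP6 6P PP6 6P 6P 6P PP6; joining the 17 pieces gives the next term.

6P6PPP6PP66P6P6PPP6PP66PPP66PPP66P6P6PPP6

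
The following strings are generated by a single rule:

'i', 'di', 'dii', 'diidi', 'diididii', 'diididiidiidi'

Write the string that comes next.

Each term (from the third on) is the previous term followed by the one before it: term 3 = di·i = dii.
The next term joins diididiidiidi and diididii.

diididiidiididiididii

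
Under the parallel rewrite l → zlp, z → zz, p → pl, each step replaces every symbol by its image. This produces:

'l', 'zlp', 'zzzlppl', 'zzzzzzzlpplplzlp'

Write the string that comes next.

φ(zzzzzzzlpplplzlp) expands symbol-by-symbol to zz zz zz zz zz zz zz zlp pl pl zlp pl zlp zz zlp pl; joining the 16 pieces gives the next term.

zzzzzzzzzzzzzzzlpplplzlpplzlpzzzlppl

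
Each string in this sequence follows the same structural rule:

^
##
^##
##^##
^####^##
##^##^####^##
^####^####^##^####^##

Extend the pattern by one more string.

##^##^####^##^####^####^##^####^##

Each term (from the third on) is the two preceding terms concatenated in order: term 3 = ^·## = ^##.
The next term joins ##^##^####^## and ^####^####^##^####^##.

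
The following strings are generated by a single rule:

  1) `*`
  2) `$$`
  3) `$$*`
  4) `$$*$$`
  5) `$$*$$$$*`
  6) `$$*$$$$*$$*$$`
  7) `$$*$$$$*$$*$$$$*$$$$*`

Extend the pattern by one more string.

$$*$$$$*$$*$$$$*$$$$*$$*$$$$*$$*$$

This is a Fibonacci-style word recurrence s(k) = s(k−1)·s(k−2): e.g. $$·* = $$*.
Continuing: $$*$$$$*$$*$$$$*$$$$* · $$*$$$$*$$*$$ gives term 8.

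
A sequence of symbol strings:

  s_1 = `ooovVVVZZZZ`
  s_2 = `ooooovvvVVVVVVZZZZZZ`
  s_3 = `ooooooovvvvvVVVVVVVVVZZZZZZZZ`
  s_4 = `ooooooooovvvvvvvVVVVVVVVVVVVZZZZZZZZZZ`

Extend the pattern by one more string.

The n-th term is 2n+1 o's then 2n-1 v's then 3n V's then 2n+2 Z's (n = 1, 2, …).
For the next term, n = 5, so the run lengths are 11, 9, 15, 12.

ooooooooooovvvvvvvvvVVVVVVVVVVVVVVVZZZZZZZZZZZZ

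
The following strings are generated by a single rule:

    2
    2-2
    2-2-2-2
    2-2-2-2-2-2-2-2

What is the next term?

Every step duplicates the string with '-' between the halves.
One more doubling of 2-2-2-2-2-2-2-2 gives the answer.

2-2-2-2-2-2-2-2-2-2-2-2-2-2-2-2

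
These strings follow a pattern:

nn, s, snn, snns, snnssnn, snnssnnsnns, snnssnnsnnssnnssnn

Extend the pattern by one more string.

snnssnnsnnssnnssnnsnnssnnsnns

From term 3 onward, concatenate the last term with the second-to-last: s·nn = snn, snn·s = snns, …
So term 8 is snnssnnsnnssnnssnn·snnssnnsnns.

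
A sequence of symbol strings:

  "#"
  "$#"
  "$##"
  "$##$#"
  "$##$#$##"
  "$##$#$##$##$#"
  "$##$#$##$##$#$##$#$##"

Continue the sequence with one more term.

$##$#$##$##$#$##$#$##$##$#$##$##$#

This is a Fibonacci-style word recurrence s(k) = s(k−1)·s(k−2): e.g. $#·# = $##.
The next term joins $##$#$##$##$#$##$#$## and $##$#$##$##$#.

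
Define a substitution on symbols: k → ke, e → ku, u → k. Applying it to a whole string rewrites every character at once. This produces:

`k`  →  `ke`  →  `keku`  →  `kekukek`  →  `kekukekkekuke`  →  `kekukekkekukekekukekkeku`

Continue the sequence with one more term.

Applying the rule to each of the 24 symbols of kekukekkekukekekukekkeku gives the pieces ke ku ke k ke ku ke ke ku ke k ke ku ke ku ke k ke ku ke ke ku ke k, which concatenate to the answer.

kekukekkekukekekukekkekukekukekkekukekekukek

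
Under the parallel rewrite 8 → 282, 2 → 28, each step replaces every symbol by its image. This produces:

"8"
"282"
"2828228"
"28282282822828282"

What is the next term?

Rewriting the 17 symbols of 28282282822828282 one by one yields 28 282 28 282 28 28 282 28 282 28 28 282 28 282 28 282 28; concatenated:

28282282822828282282822828282282822828228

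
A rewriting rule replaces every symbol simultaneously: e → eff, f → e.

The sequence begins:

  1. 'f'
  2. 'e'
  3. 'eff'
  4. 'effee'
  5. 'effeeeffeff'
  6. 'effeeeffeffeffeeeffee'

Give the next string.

φ(effeeeffeffeffeeeffee) expands symbol-by-symbol to eff e e eff eff eff e e eff e e eff e e eff eff eff e e eff eff; joining the 21 pieces gives the next term.

effeeeffeffeffeeeffeeeffeeeffeffeffeeeffeff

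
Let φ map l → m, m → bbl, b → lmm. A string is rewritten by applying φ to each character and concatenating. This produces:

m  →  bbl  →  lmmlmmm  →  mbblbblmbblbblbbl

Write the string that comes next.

Replace each of the 17 characters of mbblbblmbblbblbbl in place — bbl lmm lmm m lmm lmm m bbl lmm lmm m lmm lmm m lmm lmm m — and concatenate.

bbllmmlmmmlmmlmmmbbllmmlmmmlmmlmmmlmmlmmm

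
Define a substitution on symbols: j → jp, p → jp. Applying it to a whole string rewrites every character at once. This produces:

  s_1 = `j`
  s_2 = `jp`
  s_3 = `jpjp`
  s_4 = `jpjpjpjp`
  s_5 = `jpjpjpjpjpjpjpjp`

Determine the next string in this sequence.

jpjpjpjpjpjpjpjpjpjpjpjpjpjpjpjp

φ(jpjpjpjpjpjpjpjp) expands symbol-by-symbol to jp jp jp jp jp jp jp jp jp jp jp jp jp jp jp jp; joining the 16 pieces gives the next term.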